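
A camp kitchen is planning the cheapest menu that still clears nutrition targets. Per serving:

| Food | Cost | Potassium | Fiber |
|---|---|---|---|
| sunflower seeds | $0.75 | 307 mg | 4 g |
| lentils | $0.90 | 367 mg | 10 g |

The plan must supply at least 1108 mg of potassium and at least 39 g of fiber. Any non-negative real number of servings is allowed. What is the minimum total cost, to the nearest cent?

With two linear requirements the optimum uses one or two foods; enumerate the corners.
sunflower seeds only: max(1108/307, 39/4) = 9.75 servings → $7.31.
lentils only: max(1108/367, 39/10) = 3.9 servings → $3.51.
sunflower seeds + lentils with both targets exact would need a negative amount; discard.
The minimum over all feasible corners is $3.51.

$3.51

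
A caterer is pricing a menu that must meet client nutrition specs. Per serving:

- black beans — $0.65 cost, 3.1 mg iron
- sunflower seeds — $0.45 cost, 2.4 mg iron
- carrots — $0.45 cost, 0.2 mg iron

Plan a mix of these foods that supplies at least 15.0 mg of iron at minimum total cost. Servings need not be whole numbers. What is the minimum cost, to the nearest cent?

Cost per mg of iron: sunflower seeds $0.1875, black beans $0.2097, carrots $2.2500.
With no serving limits, use only sunflower seeds: 15.0 mg / 2.4 mg = 6.25 servings × $0.45 = $2.81.

$2.81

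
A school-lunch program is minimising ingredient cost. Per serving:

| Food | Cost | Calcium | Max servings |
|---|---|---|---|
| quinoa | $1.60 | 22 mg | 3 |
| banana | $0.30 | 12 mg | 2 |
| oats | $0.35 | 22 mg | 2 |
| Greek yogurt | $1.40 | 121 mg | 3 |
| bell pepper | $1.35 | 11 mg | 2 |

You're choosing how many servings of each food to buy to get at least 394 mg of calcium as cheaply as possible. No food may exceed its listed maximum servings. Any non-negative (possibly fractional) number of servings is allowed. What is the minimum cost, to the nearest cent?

Cost per mg of calcium: Greek yogurt $0.0116, oats $0.0159, banana $0.0250, quinoa $0.0727, bell pepper $0.1227.
Take 3 servings of Greek yogurt: +363.0 mg calcium for $4.20 (total $4.20, still need 31.0 mg).
Take 1.409 servings of oats: +31.0 mg calcium for $0.49 (total $4.69, still need 0.0 mg).
Filling from the cheapest source first is optimal under one linear minimum: $4.69.

$4.69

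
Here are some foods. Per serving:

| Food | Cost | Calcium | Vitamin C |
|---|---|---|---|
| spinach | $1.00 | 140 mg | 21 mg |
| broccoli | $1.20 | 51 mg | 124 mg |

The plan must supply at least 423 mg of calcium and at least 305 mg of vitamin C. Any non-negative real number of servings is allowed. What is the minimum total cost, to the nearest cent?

spinach only: max(423/140, 305/21) = 14.52 servings → $14.52.
broccoli only: max(423/51, 305/124) = 8.294 servings → $9.95.
spinach + broccoli with both tight: 2.265 servings and 2.076 servings → $4.76.
So the least-cost plan costs $4.76.

$4.76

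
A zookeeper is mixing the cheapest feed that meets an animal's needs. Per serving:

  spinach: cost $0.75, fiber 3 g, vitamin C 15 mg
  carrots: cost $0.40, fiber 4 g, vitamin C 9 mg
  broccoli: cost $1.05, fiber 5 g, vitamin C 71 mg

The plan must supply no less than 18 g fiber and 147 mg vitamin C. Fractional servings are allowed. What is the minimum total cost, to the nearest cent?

This is a tiny linear program; its minimum lies at a vertex of the feasible set. List the vertices and price them.
spinach only: max(18/3, 147/15) = 9.8 servings → $7.35.
carrots only: max(18/4, 147/9) = 16.33 servings → $6.53.
broccoli only: max(18/5, 147/71) = 3.6 servings → $3.78.
spinach + carrots: the both-tight solution has a negative serving — not a feasible corner.
spinach + broccoli with both tight: 3.935 servings and 1.239 servings → $4.25.
carrots + broccoli with both tight: 2.272 servings and 1.782 servings → $2.78.
So the least-cost plan costs $2.78.

$2.78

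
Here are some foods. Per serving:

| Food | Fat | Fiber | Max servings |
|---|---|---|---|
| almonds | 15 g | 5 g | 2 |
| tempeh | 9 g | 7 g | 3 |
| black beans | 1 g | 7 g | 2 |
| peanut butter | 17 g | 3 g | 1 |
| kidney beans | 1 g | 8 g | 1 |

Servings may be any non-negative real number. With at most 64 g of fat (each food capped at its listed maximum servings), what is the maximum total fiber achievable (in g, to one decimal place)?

53.7 g

Fiber per g fat: kidney beans 8, black beans 7, tempeh 0.7778, almonds 0.3333, peanut butter 0.1765.
Take 1 serving of kidney beans: uses 1 g fat, +8.0 g fiber (running total 8.0 g).
Take 2 servings of black beans: uses 2 g fat, +14.0 g fiber (running total 22.0 g).
Take 3 servings of tempeh: uses 27 g fat, +21.0 g fiber (running total 43.0 g).
Take 2 servings of almonds: uses 30 g fat, +10.0 g fiber (running total 53.0 g).
Take 0.2353 servings of peanut butter: uses 4 g fat, +0.7 g fiber (running total 53.7 g).
Greedy by best ratio exhausts the fat allowance optimally: 53.7 g.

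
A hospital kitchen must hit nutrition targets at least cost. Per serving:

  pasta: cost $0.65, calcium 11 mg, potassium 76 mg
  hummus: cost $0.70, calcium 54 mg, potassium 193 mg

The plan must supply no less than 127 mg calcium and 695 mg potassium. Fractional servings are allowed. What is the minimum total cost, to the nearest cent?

$2.52

pasta only: max(127/11, 695/76) = 11.55 servings → $7.50.
hummus only: max(127/54, 695/193) = 3.601 servings → $2.52.
pasta + hummus with both tight: 6.572 servings and 1.013 servings → $4.98.
The minimum over all feasible corners is $2.52.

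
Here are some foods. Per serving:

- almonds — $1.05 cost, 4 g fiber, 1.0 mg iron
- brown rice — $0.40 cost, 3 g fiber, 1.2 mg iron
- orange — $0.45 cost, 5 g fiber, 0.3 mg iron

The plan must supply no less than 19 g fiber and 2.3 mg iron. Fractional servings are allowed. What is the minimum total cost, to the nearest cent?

$1.86

For a min-cost LP with two ≥-constraints, a basic feasible solution has at most two positive variables.
almonds only: max(19/4, 2.3/1.0) = 4.75 servings → $4.99.
brown rice only: max(19/3, 2.3/1.2) = 6.333 servings → $2.53.
orange only: max(19/5, 2.3/0.3) = 7.667 servings → $3.45.
almonds + brown rice: the both-tight solution has a negative serving — not a feasible corner.
almonds + orange with both tight: 1.526 servings and 2.579 servings → $2.76.
brown rice + orange with both tight: 1.137 servings and 3.118 servings → $1.86.
The minimum over all feasible corners is $1.86.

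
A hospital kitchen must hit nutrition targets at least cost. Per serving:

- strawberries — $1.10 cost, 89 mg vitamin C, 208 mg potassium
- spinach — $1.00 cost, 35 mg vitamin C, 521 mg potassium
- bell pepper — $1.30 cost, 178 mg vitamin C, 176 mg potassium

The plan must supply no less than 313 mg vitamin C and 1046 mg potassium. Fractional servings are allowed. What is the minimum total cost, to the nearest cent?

At the optimum either one food covers both requirements or two foods hit both targets exactly; no other combination can be cheaper.
strawberries only: max(313/89, 1046/208) = 5.029 servings → $5.53.
spinach only: max(313/35, 1046/521) = 8.943 servings → $8.94.
bell pepper only: max(313/178, 1046/176) = 5.943 servings → $7.73.
strawberries + spinach with both tight: 3.235 servings and 0.7161 servings → $4.27.
strawberries + bell pepper: intersection lies outside the first quadrant.
spinach + bell pepper with both tight: 1.514 servings and 1.461 servings → $3.41.
Cheapest feasible corner: $3.41.

$3.41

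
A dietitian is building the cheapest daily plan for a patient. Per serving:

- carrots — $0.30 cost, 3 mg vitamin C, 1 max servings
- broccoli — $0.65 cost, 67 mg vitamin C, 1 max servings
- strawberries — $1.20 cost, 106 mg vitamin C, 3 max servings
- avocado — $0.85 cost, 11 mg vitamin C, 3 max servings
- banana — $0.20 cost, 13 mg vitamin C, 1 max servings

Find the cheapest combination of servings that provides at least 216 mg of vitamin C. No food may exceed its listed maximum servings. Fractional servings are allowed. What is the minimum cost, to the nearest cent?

Cost per mg of vitamin C: broccoli $0.0097, strawberries $0.0113, banana $0.0154, avocado $0.0773, carrots $0.1000.
Take 1 serving of broccoli: +67.0 mg vitamin C for $0.65 (total $0.65, still need 149.0 mg).
Take 1.406 servings of strawberries: +149.0 mg vitamin C for $1.69 (total $2.34, still need 0.0 mg).
Greedy by cheapest-per-mg is optimal for a single linear constraint, so the minimum cost is $2.34.

$2.34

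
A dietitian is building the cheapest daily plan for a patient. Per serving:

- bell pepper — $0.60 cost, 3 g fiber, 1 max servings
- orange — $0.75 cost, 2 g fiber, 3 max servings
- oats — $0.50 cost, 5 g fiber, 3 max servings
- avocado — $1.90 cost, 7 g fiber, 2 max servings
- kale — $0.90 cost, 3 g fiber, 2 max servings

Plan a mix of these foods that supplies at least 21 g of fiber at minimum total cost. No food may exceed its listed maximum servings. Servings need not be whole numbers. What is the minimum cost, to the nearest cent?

$2.91

Cost per g of fiber: oats $0.1000, bell pepper $0.2000, avocado $0.2714, kale $0.3000, orange $0.3750.
Take 3 servings of oats: +15.0 g fiber for $1.50 (total $1.50, still need 6.0 g).
Take 1 serving of bell pepper: +3.0 g fiber for $0.60 (total $2.10, still need 3.0 g).
Take 0.4286 servings of avocado: +3.0 g fiber for $0.81 (total $2.91, still need 0.0 g).
Greedy by cheapest-per-g is optimal for a single linear constraint, so the minimum cost is $2.91.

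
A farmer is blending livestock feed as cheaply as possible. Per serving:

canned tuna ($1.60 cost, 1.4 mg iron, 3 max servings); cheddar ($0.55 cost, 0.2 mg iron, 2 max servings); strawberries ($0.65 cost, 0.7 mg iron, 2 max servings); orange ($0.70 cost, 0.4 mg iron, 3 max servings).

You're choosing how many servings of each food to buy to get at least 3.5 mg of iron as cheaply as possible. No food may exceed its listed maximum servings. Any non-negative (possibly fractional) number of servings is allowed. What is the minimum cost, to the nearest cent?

Cost per mg of iron: strawberries $0.9286, canned tuna $1.1429, orange $1.7500, cheddar $2.7500.
Take 2 servings of strawberries: +1.4 mg iron for $1.30 (total $1.30, still need 2.1 mg).
Take 1.5 servings of canned tuna: +2.1 mg iron for $2.40 (total $3.70, still need 0.0 mg).
Filling from the cheapest source first is optimal under one linear minimum: $3.70.

$3.70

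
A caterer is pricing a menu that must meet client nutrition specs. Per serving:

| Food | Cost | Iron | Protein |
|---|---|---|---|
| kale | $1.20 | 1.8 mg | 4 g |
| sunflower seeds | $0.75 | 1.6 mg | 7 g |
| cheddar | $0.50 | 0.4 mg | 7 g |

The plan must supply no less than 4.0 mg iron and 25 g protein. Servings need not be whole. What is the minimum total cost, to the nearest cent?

The cheapest plan sits at a corner of the feasible region — with two constraints it uses at most two foods.
kale only: max(4.0/1.8, 25/4) = 6.25 servings → $7.50.
sunflower seeds only: max(4.0/1.6, 25/7) = 3.571 servings → $2.68.
cheddar only: max(4.0/0.4, 25/7) = 10 servings → $5.00.
kale + sunflower seeds: the both-tight solution has a negative serving — not a feasible corner.
kale + cheddar with both tight: 1.636 servings and 2.636 servings → $3.28.
sunflower seeds + cheddar with both tight: 2.143 servings and 1.429 servings → $2.32.
So the least-cost plan costs $2.32.

$2.32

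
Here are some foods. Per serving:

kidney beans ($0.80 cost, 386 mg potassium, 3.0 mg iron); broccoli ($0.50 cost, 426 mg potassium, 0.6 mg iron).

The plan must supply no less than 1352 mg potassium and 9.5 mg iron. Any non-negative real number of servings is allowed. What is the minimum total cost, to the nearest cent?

$2.66

The cheapest plan sits at a corner of the feasible region — with two constraints it uses at most two foods.
kidney beans only: max(1352/386, 9.5/3.0) = 3.503 servings → $2.80.
broccoli only: max(1352/426, 9.5/0.6) = 15.83 servings → $7.92.
kidney beans + broccoli with both tight: 3.092 servings and 0.3718 servings → $2.66.
Cheapest feasible corner: $2.66.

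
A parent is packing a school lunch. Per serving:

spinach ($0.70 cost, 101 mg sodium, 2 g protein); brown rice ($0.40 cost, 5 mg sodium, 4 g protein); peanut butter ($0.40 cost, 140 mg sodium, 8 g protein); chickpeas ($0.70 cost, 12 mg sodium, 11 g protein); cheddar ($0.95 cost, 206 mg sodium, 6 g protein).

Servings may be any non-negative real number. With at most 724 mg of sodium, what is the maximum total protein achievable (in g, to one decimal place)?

Protein per mg sodium: chickpeas 0.9167, brown rice 0.8, peanut butter 0.05714, cheddar 0.02913, spinach 0.0198.
With no serving limits, spend the whole sodium allowance on chickpeas: 724 mg / 12 mg × 11 g = 663.7 g.

663.7 g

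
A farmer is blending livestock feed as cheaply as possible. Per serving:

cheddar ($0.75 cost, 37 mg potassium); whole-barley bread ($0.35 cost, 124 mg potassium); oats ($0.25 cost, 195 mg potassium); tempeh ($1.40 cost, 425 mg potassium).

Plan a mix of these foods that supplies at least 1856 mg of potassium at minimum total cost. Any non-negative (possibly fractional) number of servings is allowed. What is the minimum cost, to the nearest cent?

$2.38

Cost per mg of potassium: oats $0.0013, whole-barley bread $0.0028, tempeh $0.0033, cheddar $0.0203.
With no serving limits, use only oats: 1856 mg / 195 mg = 9.518 servings × $0.25 = $2.38.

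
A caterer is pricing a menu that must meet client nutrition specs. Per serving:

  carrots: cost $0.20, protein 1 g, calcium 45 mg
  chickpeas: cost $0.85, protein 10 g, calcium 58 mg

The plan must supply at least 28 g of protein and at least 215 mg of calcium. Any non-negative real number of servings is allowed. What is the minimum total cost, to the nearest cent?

$2.53

At the optimum either one food covers both requirements or two foods hit both targets exactly; no other combination can be cheaper.
carrots only: max(28/1, 215/45) = 28 servings → $5.60.
chickpeas only: max(28/10, 215/58) = 3.707 servings → $3.15.
carrots + chickpeas with both tight: 1.342 servings and 2.666 servings → $2.53.
The minimum over all feasible corners is $2.53.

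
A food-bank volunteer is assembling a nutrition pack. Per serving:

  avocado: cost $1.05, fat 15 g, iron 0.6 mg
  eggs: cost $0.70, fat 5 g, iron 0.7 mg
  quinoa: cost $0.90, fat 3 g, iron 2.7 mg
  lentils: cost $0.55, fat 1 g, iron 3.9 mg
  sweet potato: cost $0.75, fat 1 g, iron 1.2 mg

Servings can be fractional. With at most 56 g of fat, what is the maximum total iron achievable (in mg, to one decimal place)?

218.4 mg

Iron per g fat: lentils 3.9, sweet potato 1.2, quinoa 0.9, eggs 0.14, avocado 0.04.
With no serving limits, spend the whole fat allowance on lentils: 56 g / 1 g × 3.9 mg = 218.4 mg.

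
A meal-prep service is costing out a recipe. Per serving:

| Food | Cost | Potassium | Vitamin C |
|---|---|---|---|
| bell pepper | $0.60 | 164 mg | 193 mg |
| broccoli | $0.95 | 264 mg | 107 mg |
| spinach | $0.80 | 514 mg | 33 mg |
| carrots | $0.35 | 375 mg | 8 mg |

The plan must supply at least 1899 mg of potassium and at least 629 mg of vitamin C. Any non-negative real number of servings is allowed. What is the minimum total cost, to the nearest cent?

A basic optimal solution has at most two foods positive. Try each food alone and each pair with both targets met exactly.
bell pepper only: max(1899/164, 629/193) = 11.58 servings → $6.95.
broccoli only: max(1899/264, 629/107) = 7.193 servings → $6.83.
spinach only: max(1899/514, 629/33) = 19.06 servings → $15.25.
carrots only: max(1899/375, 629/8) = 78.62 servings → $27.52.
bell pepper + broccoli: intersection lies outside the first quadrant.
bell pepper + spinach with both tight: 2.779 servings and 2.808 servings → $3.91.
bell pepper + carrots with both tight: 3.105 servings and 3.706 servings → $3.16.
broccoli + spinach with both tight: 5.631 servings and 0.8023 servings → $5.99.
broccoli + carrots with both tight: 5.805 servings and 0.977 servings → $5.86.
spinach + carrots: the both-tight solution has a negative serving — not a feasible corner.
Cheapest feasible corner: $3.16.

$3.16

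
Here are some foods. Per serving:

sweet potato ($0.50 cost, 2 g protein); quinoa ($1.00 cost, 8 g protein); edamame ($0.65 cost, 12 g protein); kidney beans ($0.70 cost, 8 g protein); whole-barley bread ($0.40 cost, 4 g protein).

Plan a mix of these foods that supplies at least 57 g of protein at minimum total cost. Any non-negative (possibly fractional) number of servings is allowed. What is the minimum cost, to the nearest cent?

$3.09

Cost per g of protein: edamame $0.0542, kidney beans $0.0875, whole-barley bread $0.1000, quinoa $0.1250, sweet potato $0.2500.
With no serving limits, use only edamame: 57 g / 12 g = 4.75 servings × $0.65 = $3.09.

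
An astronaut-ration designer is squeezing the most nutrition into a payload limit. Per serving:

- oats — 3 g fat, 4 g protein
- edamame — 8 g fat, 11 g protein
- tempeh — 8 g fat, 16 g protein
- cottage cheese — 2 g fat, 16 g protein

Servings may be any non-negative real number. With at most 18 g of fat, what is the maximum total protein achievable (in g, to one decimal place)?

144.0 g

Protein per g fat: cottage cheese 8, tempeh 2, edamame 1.375, oats 1.333.
With no serving limits, spend the whole fat allowance on cottage cheese: 18 g / 2 g × 16 g = 144.0 g.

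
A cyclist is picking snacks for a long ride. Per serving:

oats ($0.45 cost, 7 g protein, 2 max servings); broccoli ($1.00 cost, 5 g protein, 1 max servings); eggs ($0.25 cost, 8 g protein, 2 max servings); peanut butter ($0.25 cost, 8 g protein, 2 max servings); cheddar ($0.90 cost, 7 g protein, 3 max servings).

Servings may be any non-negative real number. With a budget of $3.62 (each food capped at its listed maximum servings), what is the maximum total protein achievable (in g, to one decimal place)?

Protein per dollar: eggs 32, peanut butter 32, oats 15.56, cheddar 7.778, broccoli 5.
Take 2 servings of eggs: spends $0.50, +16.0 g protein (running total 16.0 g).
Take 2 servings of peanut butter: spends $0.50, +16.0 g protein (running total 32.0 g).
Take 2 servings of oats: spends $0.90, +14.0 g protein (running total 46.0 g).
Take 1.911 servings of cheddar: spends $1.72, +13.4 g protein (running total 59.4 g).
Filling greedily by protein-per-dollar is optimal for one linear limit, giving 59.4 g.

59.4 g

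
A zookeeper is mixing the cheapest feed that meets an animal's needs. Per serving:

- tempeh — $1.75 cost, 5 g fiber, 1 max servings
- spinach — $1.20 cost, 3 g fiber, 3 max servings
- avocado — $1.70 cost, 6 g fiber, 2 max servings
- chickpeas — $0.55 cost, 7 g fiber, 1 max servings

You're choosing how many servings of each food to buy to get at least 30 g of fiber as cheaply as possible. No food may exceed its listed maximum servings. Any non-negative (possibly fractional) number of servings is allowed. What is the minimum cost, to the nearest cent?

$8.10

Cost per g of fiber: chickpeas $0.0786, avocado $0.2833, tempeh $0.3500, spinach $0.4000.
Take 1 serving of chickpeas: +7.0 g fiber for $0.55 (total $0.55, still need 23.0 g).
Take 2 servings of avocado: +12.0 g fiber for $3.40 (total $3.95, still need 11.0 g).
Take 1 serving of tempeh: +5.0 g fiber for $1.75 (total $5.70, still need 6.0 g).
Take 2 servings of spinach: +6.0 g fiber for $2.40 (total $8.10, still need 0.0 g).
Greedy by cheapest-per-g is optimal for a single linear constraint, so the minimum cost is $8.10.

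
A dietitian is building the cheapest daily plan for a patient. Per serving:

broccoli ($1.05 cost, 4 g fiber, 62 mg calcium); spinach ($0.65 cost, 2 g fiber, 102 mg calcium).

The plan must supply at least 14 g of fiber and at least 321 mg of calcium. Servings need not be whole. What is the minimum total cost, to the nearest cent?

An LP optimum is at a vertex; with two nutrient constraints at most two foods are used. Check each candidate.
broccoli only: max(14/4, 321/62) = 5.177 servings → $5.44.
spinach only: max(14/2, 321/102) = 7 servings → $4.55.
broccoli + spinach with both tight: 2.768 servings and 1.465 servings → $3.86.
The minimum over all feasible corners is $3.86.

$3.86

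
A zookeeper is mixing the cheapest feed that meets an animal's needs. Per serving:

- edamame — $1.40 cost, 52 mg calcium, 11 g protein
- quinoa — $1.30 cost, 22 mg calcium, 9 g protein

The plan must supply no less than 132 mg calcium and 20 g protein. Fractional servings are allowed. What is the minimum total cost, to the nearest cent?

$3.55

With two linear requirements the optimum uses one or two foods; enumerate the corners.
edamame only: max(132/52, 20/11) = 2.538 servings → $3.55.
quinoa only: max(132/22, 20/9) = 6 servings → $7.80.
edamame + quinoa: intersection lies outside the first quadrant.
Cheapest feasible corner: $3.55.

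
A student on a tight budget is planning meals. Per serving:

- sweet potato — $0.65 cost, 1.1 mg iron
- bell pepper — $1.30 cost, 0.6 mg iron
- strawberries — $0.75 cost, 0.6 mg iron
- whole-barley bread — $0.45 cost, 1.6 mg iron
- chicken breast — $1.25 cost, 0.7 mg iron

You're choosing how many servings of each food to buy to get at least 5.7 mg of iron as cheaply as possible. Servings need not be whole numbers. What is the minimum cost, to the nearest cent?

$1.60

Cost per mg of iron: whole-barley bread $0.2812, sweet potato $0.5909, strawberries $1.2500, chicken breast $1.7857, bell pepper $2.1667.
With no serving limits, use only whole-barley bread: 5.7 mg / 1.6 mg = 3.562 servings × $0.45 = $1.60.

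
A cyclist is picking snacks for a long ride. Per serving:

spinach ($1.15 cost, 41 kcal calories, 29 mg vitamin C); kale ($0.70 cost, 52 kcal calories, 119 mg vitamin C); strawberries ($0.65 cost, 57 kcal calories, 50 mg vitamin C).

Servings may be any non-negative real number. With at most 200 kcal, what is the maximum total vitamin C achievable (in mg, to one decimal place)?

457.7 mg

Vitamin C per kcal: kale 2.288, strawberries 0.8772, spinach 0.7073.
With no serving limits, spend the whole calories allowance on kale: 200 kcal / 52 kcal × 119 mg = 457.7 mg.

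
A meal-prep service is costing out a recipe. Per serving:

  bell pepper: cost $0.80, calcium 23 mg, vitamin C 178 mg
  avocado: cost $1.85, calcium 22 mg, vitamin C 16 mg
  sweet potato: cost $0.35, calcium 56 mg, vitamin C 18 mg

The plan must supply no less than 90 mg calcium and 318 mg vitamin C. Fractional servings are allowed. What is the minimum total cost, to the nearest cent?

$1.67

An LP optimum is at a vertex; with two nutrient constraints at most two foods are used. Check each candidate.
bell pepper only: max(90/23, 318/178) = 3.913 servings → $3.13.
avocado only: max(90/22, 318/16) = 19.88 servings → $36.77.
sweet potato only: max(90/56, 318/18) = 17.67 servings → $6.18.
bell pepper + avocado with both tight: 1.566 servings and 2.454 servings → $5.79.
bell pepper + sweet potato with both tight: 1.694 servings and 0.9112 servings → $1.67.
avocado + sweet potato: the both-tight solution has a negative serving — not a feasible corner.
The minimum over all feasible corners is $1.67.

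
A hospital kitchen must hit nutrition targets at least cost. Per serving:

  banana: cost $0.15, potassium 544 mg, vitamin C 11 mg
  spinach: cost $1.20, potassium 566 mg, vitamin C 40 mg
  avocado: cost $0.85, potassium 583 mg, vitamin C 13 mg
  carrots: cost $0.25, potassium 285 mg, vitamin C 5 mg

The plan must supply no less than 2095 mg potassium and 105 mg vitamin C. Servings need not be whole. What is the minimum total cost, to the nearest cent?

$1.43

This is a tiny linear program; its minimum lies at a vertex of the feasible set. List the vertices and price them.
banana only: max(2095/544, 105/11) = 9.545 servings → $1.43.
spinach only: max(2095/566, 105/40) = 3.701 servings → $4.44.
avocado only: max(2095/583, 105/13) = 8.077 servings → $6.87.
carrots only: max(2095/285, 105/5) = 21 servings → $5.25.
banana + spinach with both tight: 1.569 servings and 2.194 servings → $2.87.
banana + avocado with both targets exact would need a negative amount; discard.
banana + carrots with both targets exact would need a negative amount; discard.
spinach + avocado with both tight: 2.129 servings and 1.527 servings → $3.85.
spinach + carrots with both tight: 2.27 servings and 2.844 servings → $3.43.
avocado + carrots: the both-tight solution has a negative serving — not a feasible corner.
Cheapest feasible corner: $1.43.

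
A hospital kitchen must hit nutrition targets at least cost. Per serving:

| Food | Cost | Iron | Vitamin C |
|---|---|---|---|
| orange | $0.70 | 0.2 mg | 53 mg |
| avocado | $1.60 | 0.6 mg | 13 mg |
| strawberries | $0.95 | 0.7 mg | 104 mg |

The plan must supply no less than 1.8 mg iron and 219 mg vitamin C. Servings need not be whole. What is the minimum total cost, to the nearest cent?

$2.44

Minimising a linear cost over {iron ≥ 1.8, vitamin C ≥ 219, servings ≥ 0} — the optimum is at a vertex, using one or two foods.
orange only: max(1.8/0.2, 219/53) = 9 servings → $6.30.
avocado only: max(1.8/0.6, 219/13) = 16.85 servings → $26.95.
strawberries only: max(1.8/0.7, 219/104) = 2.571 servings → $2.44.
orange + avocado with both tight: 3.699 servings and 1.767 servings → $5.42.
orange + strawberries with both targets exact would need a negative amount; discard.
avocado + strawberries with both tight: 0.636 servings and 2.026 servings → $2.94.
The minimum over all feasible corners is $2.44.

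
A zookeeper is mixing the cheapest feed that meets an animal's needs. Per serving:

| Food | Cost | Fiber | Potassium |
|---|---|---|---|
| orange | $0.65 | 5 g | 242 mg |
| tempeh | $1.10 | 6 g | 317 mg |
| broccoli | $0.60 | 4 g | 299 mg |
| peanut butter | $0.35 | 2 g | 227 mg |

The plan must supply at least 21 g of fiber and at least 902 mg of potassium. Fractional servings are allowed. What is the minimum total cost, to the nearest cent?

Compare the cost at each extreme point of the feasible region.
orange only: max(21/5, 902/242) = 4.2 servings → $2.73.
tempeh only: max(21/6, 902/317) = 3.5 servings → $3.85.
broccoli only: max(21/4, 902/299) = 5.25 servings → $3.15.
peanut butter only: max(21/2, 902/227) = 10.5 servings → $3.67.
orange + tempeh with both targets exact would need a negative amount; discard.
orange + broccoli: intersection lies outside the first quadrant.
orange + peanut butter: intersection lies outside the first quadrant.
tempeh + broccoli: the both-tight solution has a negative serving — not a feasible corner.
tempeh + peanut butter with both targets exact would need a negative amount; discard.
broccoli + peanut butter: intersection lies outside the first quadrant.
Cheapest feasible corner: $2.73.

$2.73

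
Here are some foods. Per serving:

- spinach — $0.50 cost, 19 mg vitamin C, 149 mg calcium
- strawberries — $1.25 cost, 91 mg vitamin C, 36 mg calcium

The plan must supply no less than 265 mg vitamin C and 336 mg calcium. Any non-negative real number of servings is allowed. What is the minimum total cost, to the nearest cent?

$4.03

spinach only: max(265/19, 336/149) = 13.95 servings → $6.97.
strawberries only: max(265/91, 336/36) = 9.333 servings → $11.67.
spinach + strawberries with both tight: 1.634 servings and 2.571 servings → $4.03.
Cheapest feasible corner: $4.03.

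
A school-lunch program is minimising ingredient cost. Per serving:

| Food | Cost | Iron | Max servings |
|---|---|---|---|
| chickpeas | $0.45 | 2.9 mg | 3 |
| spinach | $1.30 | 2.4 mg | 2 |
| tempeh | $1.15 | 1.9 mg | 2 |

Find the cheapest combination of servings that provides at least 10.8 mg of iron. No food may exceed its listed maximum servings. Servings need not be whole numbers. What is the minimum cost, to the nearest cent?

$2.49

Cost per mg of iron: chickpeas $0.1552, spinach $0.5417, tempeh $0.6053.
Take 3 servings of chickpeas: +8.7 mg iron for $1.35 (total $1.35, still need 2.1 mg).
Take 0.875 servings of spinach: +2.1 mg iron for $1.14 (total $2.49, still need 0.0 mg).
Filling from the cheapest source first is optimal under one linear minimum: $2.49.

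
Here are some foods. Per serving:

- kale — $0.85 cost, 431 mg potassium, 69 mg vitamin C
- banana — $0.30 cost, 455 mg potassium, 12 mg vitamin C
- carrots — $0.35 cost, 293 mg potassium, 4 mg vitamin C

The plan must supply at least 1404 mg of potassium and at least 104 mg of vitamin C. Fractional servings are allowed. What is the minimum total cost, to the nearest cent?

$1.58

kale only: max(1404/431, 104/69) = 3.258 servings → $2.77.
banana only: max(1404/455, 104/12) = 8.667 servings → $2.60.
carrots only: max(1404/293, 104/4) = 26 servings → $9.10.
kale + banana with both tight: 1.162 servings and 1.985 servings → $1.58.
kale + carrots with both tight: 1.344 servings and 2.815 servings → $2.13.
banana + carrots with both targets exact would need a negative amount; discard.
So the least-cost plan costs $1.58.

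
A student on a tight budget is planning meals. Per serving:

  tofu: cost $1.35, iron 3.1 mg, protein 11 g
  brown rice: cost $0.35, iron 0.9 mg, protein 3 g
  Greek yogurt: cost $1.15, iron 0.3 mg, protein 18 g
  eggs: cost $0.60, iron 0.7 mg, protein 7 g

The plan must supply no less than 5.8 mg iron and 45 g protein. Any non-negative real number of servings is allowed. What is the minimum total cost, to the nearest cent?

Check every corner: each single food scaled to meet both minima, and each pair solved so both constraints bind.
tofu only: max(5.8/3.1, 45/11) = 4.091 servings → $5.52.
brown rice only: max(5.8/0.9, 45/3) = 15 servings → $5.25.
Greek yogurt only: max(5.8/0.3, 45/18) = 19.33 servings → $22.23.
eggs only: max(5.8/0.7, 45/7) = 8.286 servings → $4.97.
tofu + brown rice: intersection lies outside the first quadrant.
tofu + Greek yogurt with both tight: 1.731 servings and 1.442 servings → $4.00.
tofu + eggs with both tight: 0.65 servings and 5.407 servings → $4.12.
brown rice + Greek yogurt with both tight: 5.941 servings and 1.51 servings → $3.82.
brown rice + eggs with both tight: 2.167 servings and 5.5 servings → $4.06.
Greek yogurt + eggs: the both-tight solution has a negative serving — not a feasible corner.
The minimum over all feasible corners is $3.82.

$3.82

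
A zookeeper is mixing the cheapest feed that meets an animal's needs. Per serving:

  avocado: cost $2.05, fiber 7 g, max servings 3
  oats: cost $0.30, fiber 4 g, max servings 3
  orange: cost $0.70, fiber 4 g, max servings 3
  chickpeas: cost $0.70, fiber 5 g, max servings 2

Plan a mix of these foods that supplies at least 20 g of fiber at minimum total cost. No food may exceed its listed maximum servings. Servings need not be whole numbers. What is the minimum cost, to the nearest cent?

$2.02

Cost per g of fiber: oats $0.0750, chickpeas $0.1400, orange $0.1750, avocado $0.2929.
Take 3 servings of oats: +12.0 g fiber for $0.90 (total $0.90, still need 8.0 g).
Take 1.6 servings of chickpeas: +8.0 g fiber for $1.12 (total $2.02, still need 0.0 g).
Greedy by cheapest-per-g is optimal for a single linear constraint, so the minimum cost is $2.02.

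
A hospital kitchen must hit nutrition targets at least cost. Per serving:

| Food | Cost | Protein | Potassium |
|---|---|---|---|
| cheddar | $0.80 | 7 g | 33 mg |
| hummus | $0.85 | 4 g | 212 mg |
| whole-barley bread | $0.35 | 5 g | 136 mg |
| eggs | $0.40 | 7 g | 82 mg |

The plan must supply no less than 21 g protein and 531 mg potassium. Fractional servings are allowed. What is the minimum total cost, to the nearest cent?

Minimising a linear cost over {protein ≥ 21, potassium ≥ 531, servings ≥ 0} — the optimum is at a vertex, using one or two foods.
cheddar only: max(21/7, 531/33) = 16.09 servings → $12.87.
hummus only: max(21/4, 531/212) = 5.25 servings → $4.46.
whole-barley bread only: max(21/5, 531/136) = 4.2 servings → $1.47.
eggs only: max(21/7, 531/82) = 6.476 servings → $2.59.
cheddar + hummus with both tight: 1.722 servings and 2.237 servings → $3.28.
cheddar + whole-barley bread with both tight: 0.2554 servings and 3.842 servings → $1.55.
cheddar + eggs: the both-tight solution has a negative serving — not a feasible corner.
hummus + whole-barley bread: the both-tight solution has a negative serving — not a feasible corner.
hummus + eggs with both tight: 1.726 servings and 2.014 servings → $2.27.
whole-barley bread + eggs with both tight: 3.681 servings and 0.3708 servings → $1.44.
Cheapest feasible corner: $1.44.

$1.44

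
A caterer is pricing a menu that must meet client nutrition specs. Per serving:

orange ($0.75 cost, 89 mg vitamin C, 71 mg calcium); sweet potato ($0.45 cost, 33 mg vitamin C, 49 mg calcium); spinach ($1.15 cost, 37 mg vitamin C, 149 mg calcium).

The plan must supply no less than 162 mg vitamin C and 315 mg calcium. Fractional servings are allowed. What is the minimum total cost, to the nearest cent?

$2.67

Check every corner: each single food scaled to meet both minima, and each pair solved so both constraints bind.
orange only: max(162/89, 315/71) = 4.437 servings → $3.33.
sweet potato only: max(162/33, 315/49) = 6.429 servings → $2.89.
spinach only: max(162/37, 315/149) = 4.378 servings → $5.04.
orange + sweet potato: the both-tight solution has a negative serving — not a feasible corner.
orange + spinach with both tight: 1.174 servings and 1.555 servings → $2.67.
sweet potato + spinach with both tight: 4.022 servings and 0.7916 servings → $2.72.
Cheapest feasible corner: $2.67.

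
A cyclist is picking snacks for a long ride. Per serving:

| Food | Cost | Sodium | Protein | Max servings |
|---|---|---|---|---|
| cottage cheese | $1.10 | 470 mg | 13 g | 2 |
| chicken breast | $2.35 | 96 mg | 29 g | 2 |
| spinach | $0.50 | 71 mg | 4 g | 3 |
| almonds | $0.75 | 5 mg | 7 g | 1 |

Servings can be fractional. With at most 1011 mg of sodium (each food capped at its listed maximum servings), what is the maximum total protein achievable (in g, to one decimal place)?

Protein per mg sodium: almonds 1.4, chicken breast 0.3021, spinach 0.05634, cottage cheese 0.02766.
Take 1 serving of almonds: uses 5 mg sodium, +7.0 g protein (running total 7.0 g).
Take 2 servings of chicken breast: uses 192 mg sodium, +58.0 g protein (running total 65.0 g).
Take 3 servings of spinach: uses 213 mg sodium, +12.0 g protein (running total 77.0 g).
Take 1.279 servings of cottage cheese: uses 601 mg sodium, +16.6 g protein (running total 93.6 g).
Filling greedily by protein-per-mg sodium is optimal for one linear limit, giving 93.6 g.

93.6 g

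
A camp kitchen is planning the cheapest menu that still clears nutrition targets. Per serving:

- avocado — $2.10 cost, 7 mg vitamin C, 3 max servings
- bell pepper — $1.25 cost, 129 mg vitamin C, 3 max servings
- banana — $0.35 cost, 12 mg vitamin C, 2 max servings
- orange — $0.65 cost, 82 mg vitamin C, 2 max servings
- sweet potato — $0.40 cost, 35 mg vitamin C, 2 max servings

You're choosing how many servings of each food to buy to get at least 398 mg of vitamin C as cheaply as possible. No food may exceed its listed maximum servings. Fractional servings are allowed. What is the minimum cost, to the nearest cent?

$3.57

Cost per mg of vitamin C: orange $0.0079, bell pepper $0.0097, sweet potato $0.0114, banana $0.0292, avocado $0.3000.
Take 2 servings of orange: +164.0 mg vitamin C for $1.30 (total $1.30, still need 234.0 mg).
Take 1.814 servings of bell pepper: +234.0 mg vitamin C for $2.27 (total $3.57, still need 0.0 mg).
Greedy by cheapest-per-mg is optimal for a single linear constraint, so the minimum cost is $3.57.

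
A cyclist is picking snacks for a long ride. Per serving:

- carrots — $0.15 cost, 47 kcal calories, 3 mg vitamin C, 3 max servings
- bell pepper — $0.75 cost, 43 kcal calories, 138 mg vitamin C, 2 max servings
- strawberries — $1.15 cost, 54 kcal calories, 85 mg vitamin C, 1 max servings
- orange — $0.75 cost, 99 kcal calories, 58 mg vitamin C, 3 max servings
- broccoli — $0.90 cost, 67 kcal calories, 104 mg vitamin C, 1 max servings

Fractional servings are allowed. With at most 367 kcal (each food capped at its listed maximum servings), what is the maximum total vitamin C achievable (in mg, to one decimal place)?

558.7 mg

Vitamin C per kcal: bell pepper 3.209, strawberries 1.574, broccoli 1.552, orange 0.5859, carrots 0.06383.
Take 2 servings of bell pepper: uses 86 kcal, +276.0 mg vitamin C (running total 276.0 mg).
Take 1 serving of strawberries: uses 54 kcal, +85.0 mg vitamin C (running total 361.0 mg).
Take 1 serving of broccoli: uses 67 kcal, +104.0 mg vitamin C (running total 465.0 mg).
Take 1.616 servings of orange: uses 160 kcal, +93.7 mg vitamin C (running total 558.7 mg).
Greedy by best ratio exhausts the calories allowance optimally: 558.7 mg.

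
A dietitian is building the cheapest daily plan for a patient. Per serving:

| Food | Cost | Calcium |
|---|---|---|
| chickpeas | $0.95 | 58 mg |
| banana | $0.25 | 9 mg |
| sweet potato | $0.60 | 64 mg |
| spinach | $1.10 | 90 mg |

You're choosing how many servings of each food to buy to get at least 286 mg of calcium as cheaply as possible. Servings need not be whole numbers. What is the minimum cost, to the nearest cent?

Cost per mg of calcium: sweet potato $0.0094, spinach $0.0122, chickpeas $0.0164, banana $0.0278.
With no serving limits, use only sweet potato: 286 mg / 64 mg = 4.469 servings × $0.60 = $2.68.

$2.68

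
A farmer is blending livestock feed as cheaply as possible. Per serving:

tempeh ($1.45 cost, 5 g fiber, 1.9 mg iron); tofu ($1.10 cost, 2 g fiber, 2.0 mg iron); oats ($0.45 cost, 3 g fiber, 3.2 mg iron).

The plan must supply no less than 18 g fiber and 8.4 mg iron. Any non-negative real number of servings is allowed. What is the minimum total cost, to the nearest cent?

$2.70

Minimising a linear cost over {fiber ≥ 18, iron ≥ 8.4, servings ≥ 0} — the optimum is at a vertex, using one or two foods.
tempeh only: max(18/5, 8.4/1.9) = 4.421 servings → $6.41.
tofu only: max(18/2, 8.4/2.0) = 9 servings → $9.90.
oats only: max(18/3, 8.4/3.2) = 6 servings → $2.70.
tempeh + tofu with both tight: 3.097 servings and 1.258 servings → $5.87.
tempeh + oats with both tight: 3.146 servings and 0.7573 servings → $4.90.
tofu + oats: intersection lies outside the first quadrant.
Cheapest feasible corner: $2.70.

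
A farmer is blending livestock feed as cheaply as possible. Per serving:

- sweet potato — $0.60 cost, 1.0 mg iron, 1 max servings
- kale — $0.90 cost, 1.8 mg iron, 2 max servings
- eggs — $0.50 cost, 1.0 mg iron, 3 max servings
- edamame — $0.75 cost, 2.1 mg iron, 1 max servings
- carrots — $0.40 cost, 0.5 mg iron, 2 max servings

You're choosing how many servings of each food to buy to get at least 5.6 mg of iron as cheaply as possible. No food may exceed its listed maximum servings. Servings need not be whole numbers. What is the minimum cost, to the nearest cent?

$2.50

Cost per mg of iron: edamame $0.3571, kale $0.5000, eggs $0.5000, sweet potato $0.6000, carrots $0.8000.
Take 1 serving of edamame: +2.1 mg iron for $0.75 (total $0.75, still need 3.5 mg).
Take 1.944 servings of kale: +3.5 mg iron for $1.75 (total $2.50, still need 0.0 mg).
Filling from the cheapest source first is optimal under one linear minimum: $2.50.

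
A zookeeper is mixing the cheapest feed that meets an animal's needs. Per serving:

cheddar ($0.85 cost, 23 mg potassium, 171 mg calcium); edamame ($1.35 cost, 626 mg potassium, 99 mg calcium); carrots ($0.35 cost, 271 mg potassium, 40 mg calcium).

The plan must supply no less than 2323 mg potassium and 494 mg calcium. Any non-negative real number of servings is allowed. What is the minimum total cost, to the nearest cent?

$3.74

Check every corner: each single food scaled to meet both minima, and each pair solved so both constraints bind.
cheddar only: max(2323/23, 494/171) = 101 servings → $85.85.
edamame only: max(2323/626, 494/99) = 4.99 servings → $6.74.
carrots only: max(2323/271, 494/40) = 12.35 servings → $4.32.
cheddar + edamame with both tight: 0.7566 servings and 3.683 servings → $5.62.
cheddar + carrots with both tight: 0.9017 servings and 8.495 servings → $3.74.
edamame + carrots: the both-tight solution has a negative serving — not a feasible corner.
So the least-cost plan costs $3.74.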